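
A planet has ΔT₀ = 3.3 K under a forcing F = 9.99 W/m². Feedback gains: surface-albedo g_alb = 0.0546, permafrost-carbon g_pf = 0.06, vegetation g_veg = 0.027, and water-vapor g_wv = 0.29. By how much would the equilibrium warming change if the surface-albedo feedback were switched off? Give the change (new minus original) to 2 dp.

Original: g = 0.4316, ΔT = 3.3/(1−0.4316) = 5.8058 K.
Without surface-albedo: g' = 0.377, ΔT' = 3.3/(1−0.377) = 5.2970 K.
Change = 5.2970 − 5.8058 = -0.51 K.

-0.51 K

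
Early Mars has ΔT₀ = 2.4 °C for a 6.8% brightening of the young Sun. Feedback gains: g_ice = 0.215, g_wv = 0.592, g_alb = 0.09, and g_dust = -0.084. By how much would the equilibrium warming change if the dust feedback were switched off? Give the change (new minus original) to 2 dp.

10.47 °C

Original: g = 0.813, ΔT = 2.4/(1−0.813) = 12.8342 °C.
Without dust: g' = 0.897, ΔT' = 2.4/(1−0.897) = 23.3010 °C.
Change = 23.3010 − 12.8342 = 10.47 °C.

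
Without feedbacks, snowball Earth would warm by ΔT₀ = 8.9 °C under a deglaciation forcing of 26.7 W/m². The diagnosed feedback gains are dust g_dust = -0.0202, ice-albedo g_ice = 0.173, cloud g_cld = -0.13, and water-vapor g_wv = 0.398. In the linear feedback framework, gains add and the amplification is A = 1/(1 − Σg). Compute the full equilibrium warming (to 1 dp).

15.4 °C

Total gain g = -0.0202 + 0.173 − 0.13 + 0.398 = 0.4208.
Amplification A = 1/(1 − 0.4208) = 1.727.
ΔT = 8.9 × 1.727 = 15.4 °C.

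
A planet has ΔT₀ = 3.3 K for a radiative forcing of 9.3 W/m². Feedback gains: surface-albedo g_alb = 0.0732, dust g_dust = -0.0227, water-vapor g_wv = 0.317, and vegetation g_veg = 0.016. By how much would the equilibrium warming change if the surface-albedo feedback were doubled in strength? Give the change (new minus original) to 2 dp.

Original: g = 0.3835, ΔT = 3.3/(1−0.3835) = 5.3528 K.
With doubled surface-albedo: g' = 0.4567, ΔT' = 3.3/(1−0.4567) = 6.0740 K.
Change = 6.0740 − 5.3528 = 0.72 K.

0.72 K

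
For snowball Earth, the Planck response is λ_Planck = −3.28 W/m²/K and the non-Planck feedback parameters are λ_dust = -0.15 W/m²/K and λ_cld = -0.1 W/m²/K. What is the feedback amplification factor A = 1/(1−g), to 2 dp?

Convert to gains: g_dust = -0.15/3.28 = -0.04573; g_cld = -0.1/3.28 = -0.03049.
Total gain g = -0.07622.
A = 1/(1 + 0.07622) = 0.93.

0.93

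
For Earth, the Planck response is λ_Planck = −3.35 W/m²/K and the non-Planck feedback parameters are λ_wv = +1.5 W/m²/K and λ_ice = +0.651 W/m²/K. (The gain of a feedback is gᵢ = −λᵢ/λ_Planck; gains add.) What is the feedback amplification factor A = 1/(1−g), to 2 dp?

Convert to gains: g_wv = 1.5/3.35 = 0.4478; g_ice = 0.651/3.35 = 0.1943.
Total gain g = 0.6421.
A = 1/(1 − 0.6421) = 2.79.

2.79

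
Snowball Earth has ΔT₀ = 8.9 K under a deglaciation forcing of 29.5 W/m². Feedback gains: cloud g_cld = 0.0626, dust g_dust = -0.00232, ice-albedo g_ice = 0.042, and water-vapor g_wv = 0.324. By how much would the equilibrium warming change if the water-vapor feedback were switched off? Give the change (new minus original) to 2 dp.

-5.60 K

Original: g = 0.42628, ΔT = 8.9/(1−0.42628) = 15.5128 K.
Without water-vapor: g' = 0.10228, ΔT' = 8.9/(1−0.10228) = 9.9140 K.
Change = 9.9140 − 15.5128 = -5.60 K.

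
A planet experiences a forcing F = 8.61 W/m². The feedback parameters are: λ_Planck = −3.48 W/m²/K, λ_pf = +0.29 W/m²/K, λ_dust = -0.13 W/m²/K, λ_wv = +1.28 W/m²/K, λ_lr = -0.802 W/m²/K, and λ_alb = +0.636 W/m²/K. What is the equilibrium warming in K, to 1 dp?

Net feedback parameter λ = (−3.48) + (+0.29) + (-0.13) + (+1.28) + (-0.802) + (+0.636) = -2.206 W/m²/K.
ΔT = −F/λ = −8.61/(-2.206) = 3.9 K.

3.9 K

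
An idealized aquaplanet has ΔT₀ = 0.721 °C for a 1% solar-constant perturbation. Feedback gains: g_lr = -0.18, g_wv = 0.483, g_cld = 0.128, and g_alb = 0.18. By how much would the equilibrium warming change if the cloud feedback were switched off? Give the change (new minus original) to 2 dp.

-0.46 °C

Original: g = 0.611, ΔT = 0.721/(1−0.611) = 1.8535 °C.
Without cloud: g' = 0.483, ΔT' = 0.721/(1−0.483) = 1.3946 °C.
Change = 1.3946 − 1.8535 = -0.46 °C.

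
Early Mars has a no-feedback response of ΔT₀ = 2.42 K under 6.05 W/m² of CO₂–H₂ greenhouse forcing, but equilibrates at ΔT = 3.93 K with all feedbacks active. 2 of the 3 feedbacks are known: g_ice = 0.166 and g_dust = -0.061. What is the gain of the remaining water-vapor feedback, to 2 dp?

Amplification A = ΔT/ΔT₀ = 3.93/2.42 = 1.624.
Total gain g = 1 − 1/A = 1 − 1/1.624 = 0.3842.
Known gains sum to 0.166 − 0.061 = 0.105.
g_wv = 0.3842 − 0.105 = 0.28.

0.28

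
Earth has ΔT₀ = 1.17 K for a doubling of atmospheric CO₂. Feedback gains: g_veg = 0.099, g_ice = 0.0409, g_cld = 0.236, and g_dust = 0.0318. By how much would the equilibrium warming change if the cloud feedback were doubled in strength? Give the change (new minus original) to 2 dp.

1.31 K

Original: g = 0.4077, ΔT = 1.17/(1−0.4077) = 1.9754 K.
With doubled cloud: g' = 0.6437, ΔT' = 1.17/(1−0.6437) = 3.2837 K.
Change = 3.2837 − 1.9754 = 1.31 K.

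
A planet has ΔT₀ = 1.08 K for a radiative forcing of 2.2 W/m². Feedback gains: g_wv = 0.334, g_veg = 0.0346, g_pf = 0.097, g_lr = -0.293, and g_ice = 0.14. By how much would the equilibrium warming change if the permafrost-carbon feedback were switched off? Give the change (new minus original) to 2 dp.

-0.19 K

Original: g = 0.3126, ΔT = 1.08/(1−0.3126) = 1.5711 K.
Without permafrost-carbon: g' = 0.2156, ΔT' = 1.08/(1−0.2156) = 1.3768 K.
Change = 1.3768 − 1.5711 = -0.19 K.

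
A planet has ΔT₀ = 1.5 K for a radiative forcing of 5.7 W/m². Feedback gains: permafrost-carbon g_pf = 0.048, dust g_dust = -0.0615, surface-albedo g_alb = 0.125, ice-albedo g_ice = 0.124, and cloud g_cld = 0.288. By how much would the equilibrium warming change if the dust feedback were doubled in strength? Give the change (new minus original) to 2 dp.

Original: g = 0.5235, ΔT = 1.5/(1−0.5235) = 3.1480 K.
With doubled dust: g' = 0.462, ΔT' = 1.5/(1−0.462) = 2.7881 K.
Change = 2.7881 − 3.1480 = -0.36 K.

-0.36 K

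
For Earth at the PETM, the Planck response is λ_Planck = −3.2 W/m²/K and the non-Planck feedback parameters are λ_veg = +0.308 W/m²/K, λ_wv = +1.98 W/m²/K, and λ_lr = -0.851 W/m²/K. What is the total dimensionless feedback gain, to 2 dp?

0.45

Convert to gains: g_veg = 0.308/3.2 = 0.09625; g_wv = 1.98/3.2 = 0.6187; g_lr = -0.851/3.2 = -0.2659.
Total gain g = 0.44905.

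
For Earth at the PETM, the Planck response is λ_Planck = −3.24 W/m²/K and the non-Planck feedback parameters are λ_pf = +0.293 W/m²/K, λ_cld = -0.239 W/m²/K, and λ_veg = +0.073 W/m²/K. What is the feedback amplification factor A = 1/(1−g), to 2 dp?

Convert to gains: g_pf = 0.293/3.24 = 0.09043; g_cld = -0.239/3.24 = -0.07377; g_veg = 0.073/3.24 = 0.02253.
Total gain g = 0.03919.
A = 1/(1 − 0.03919) = 1.04.

1.04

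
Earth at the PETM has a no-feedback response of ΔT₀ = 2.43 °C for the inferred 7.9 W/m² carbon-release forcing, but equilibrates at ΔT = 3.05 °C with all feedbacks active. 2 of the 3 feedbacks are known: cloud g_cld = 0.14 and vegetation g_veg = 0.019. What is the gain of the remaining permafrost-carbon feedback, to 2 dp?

Amplification A = ΔT/ΔT₀ = 3.05/2.43 = 1.255.
Total gain g = 1 − 1/A = 1 − 1/1.255 = 0.2032.
Known gains sum to 0.14 + 0.019 = 0.159.
g_pf = 0.2032 − 0.159 = 0.04.

0.04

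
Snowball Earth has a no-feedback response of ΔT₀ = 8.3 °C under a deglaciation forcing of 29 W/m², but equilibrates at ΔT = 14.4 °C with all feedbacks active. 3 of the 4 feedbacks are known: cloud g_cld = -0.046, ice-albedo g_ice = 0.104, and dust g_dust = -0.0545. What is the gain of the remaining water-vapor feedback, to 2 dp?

Amplification A = ΔT/ΔT₀ = 14.4/8.3 = 1.735.
Total gain g = 1 − 1/A = 1 − 1/1.735 = 0.4236.
Known gains sum to -0.046 + 0.104 − 0.0545 = 0.0035.
g_wv = 0.4236 − 0.0035 = 0.42.

0.42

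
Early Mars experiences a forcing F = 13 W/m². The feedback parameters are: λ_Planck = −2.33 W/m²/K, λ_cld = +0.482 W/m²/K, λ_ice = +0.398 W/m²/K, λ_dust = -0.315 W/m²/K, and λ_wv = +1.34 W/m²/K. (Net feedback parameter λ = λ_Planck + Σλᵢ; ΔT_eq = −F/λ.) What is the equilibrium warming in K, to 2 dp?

30.59 K

Net feedback parameter λ = (−2.33) + (+0.482) + (+0.398) + (-0.315) + (+1.34) = -0.425 W/m²/K.
ΔT = −F/λ = −13/(-0.425) = 30.59 K.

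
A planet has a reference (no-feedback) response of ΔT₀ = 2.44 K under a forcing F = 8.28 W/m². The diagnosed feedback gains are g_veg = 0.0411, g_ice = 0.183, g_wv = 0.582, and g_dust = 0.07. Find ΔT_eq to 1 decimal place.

Total gain g = 0.0411 + 0.183 + 0.582 + 0.07 = 0.8761.
Amplification A = 1/(1 − 0.8761) = 8.071.
ΔT = 2.44 × 8.071 = 19.7 K.

19.7 K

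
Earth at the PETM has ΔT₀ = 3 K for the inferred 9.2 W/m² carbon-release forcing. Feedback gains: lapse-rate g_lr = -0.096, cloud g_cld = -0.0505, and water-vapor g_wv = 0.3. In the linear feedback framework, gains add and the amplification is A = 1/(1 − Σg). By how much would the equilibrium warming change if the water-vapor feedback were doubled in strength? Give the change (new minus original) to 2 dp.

Original: g = 0.1535, ΔT = 3/(1−0.1535) = 3.5440 K.
With doubled water-vapor: g' = 0.4535, ΔT' = 3/(1−0.4535) = 5.4895 K.
Change = 5.4895 − 3.5440 = 1.95 K.

1.95 K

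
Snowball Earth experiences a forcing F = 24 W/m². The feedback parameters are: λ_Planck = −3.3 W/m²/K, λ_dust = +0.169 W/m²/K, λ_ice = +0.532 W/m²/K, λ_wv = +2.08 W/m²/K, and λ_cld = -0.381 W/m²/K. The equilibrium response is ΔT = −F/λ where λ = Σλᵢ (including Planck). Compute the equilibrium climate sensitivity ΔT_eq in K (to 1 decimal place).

Net feedback parameter λ = (−3.3) + (+0.169) + (+0.532) + (+2.08) + (-0.381) = -0.9 W/m²/K.
ΔT = −F/λ = −24/(-0.9) = 26.7 K.

26.7 K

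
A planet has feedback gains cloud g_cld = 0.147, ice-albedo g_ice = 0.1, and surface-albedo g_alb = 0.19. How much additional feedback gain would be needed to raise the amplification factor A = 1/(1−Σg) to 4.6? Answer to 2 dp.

Current total gain = 0.437.
Target gain for A = 4.6: g* = 1 − 1/4.6 = 0.7826.
Additional gain needed = 0.7826 − 0.437 = 0.35.

0.35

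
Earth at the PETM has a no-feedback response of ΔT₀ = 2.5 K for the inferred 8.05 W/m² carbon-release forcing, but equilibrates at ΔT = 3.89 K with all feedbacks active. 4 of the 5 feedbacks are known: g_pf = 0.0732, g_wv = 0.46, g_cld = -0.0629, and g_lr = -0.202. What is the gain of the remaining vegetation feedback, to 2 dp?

Amplification A = ΔT/ΔT₀ = 3.89/2.5 = 1.556.
Total gain g = 1 − 1/A = 1 − 1/1.556 = 0.3573.
Known gains sum to 0.0732 + 0.46 − 0.0629 − 0.202 = 0.2683.
g_veg = 0.3573 − 0.2683 = 0.09.

0.09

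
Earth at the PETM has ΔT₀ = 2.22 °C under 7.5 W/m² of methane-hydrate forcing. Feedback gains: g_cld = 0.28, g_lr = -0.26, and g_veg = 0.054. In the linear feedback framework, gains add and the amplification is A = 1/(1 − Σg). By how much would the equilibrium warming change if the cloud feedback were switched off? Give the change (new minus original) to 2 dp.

Original: g = 0.074, ΔT = 2.22/(1−0.074) = 2.3974 °C.
Without cloud: g' = -0.206, ΔT' = 2.22/(1+0.206) = 1.8408 °C.
Change = 1.8408 − 2.3974 = -0.56 °C.

-0.56 °C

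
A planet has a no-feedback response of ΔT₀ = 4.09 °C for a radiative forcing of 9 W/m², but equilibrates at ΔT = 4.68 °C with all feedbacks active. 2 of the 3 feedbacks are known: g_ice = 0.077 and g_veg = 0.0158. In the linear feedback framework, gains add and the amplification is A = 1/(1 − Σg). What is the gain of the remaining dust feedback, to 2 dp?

Amplification A = ΔT/ΔT₀ = 4.68/4.09 = 1.144.
Total gain g = 1 − 1/A = 1 − 1/1.144 = 0.1259.
Known gains sum to 0.077 + 0.0158 = 0.0928.
g_dust = 0.1259 − 0.0928 = 0.03.

0.03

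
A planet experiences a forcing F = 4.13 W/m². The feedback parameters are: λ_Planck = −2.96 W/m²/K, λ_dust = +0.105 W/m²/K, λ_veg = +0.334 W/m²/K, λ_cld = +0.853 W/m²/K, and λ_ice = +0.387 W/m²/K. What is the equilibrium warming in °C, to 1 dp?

Net feedback parameter λ = (−2.96) + (+0.105) + (+0.334) + (+0.853) + (+0.387) = -1.281 W/m²/K.
ΔT = −F/λ = −4.13/(-1.281) = 3.2 °C.

3.2 °C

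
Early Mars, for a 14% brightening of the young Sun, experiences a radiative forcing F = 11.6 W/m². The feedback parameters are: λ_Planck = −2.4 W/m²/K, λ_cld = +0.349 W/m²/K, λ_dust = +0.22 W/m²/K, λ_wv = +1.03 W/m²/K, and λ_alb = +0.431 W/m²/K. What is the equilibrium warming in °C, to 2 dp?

31.35 °C

Net feedback parameter λ = (−2.4) + (+0.349) + (+0.22) + (+1.03) + (+0.431) = -0.37 W/m²/K.
ΔT = −F/λ = −11.6/(-0.37) = 31.35 °C.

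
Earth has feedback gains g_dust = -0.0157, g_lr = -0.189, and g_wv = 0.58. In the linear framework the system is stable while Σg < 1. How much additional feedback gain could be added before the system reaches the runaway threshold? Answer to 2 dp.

0.62

Current total gain = -0.0157 − 0.189 + 0.58 = 0.3753.
Margin to runaway = 1 − 0.3753 = 0.62.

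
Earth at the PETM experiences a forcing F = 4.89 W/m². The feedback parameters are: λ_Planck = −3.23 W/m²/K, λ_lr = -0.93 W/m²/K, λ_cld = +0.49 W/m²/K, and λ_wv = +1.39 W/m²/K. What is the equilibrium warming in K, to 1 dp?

Net feedback parameter λ = (−3.23) + (-0.93) + (+0.49) + (+1.39) = -2.28 W/m²/K.
ΔT = −F/λ = −4.89/(-2.28) = 2.1 K.

2.1 K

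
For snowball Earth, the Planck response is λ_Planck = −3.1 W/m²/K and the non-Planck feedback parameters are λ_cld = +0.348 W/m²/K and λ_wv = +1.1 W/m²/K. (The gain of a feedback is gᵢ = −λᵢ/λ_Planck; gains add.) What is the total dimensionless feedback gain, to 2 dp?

Convert to gains: g_cld = 0.348/3.1 = 0.1123; g_wv = 1.1/3.1 = 0.3548.
Total gain g = 0.4671.

0.47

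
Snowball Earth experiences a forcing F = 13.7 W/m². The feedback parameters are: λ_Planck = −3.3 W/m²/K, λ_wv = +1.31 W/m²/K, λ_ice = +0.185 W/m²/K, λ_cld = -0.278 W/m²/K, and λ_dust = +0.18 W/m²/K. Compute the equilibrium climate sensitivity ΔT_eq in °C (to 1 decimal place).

7.2 °C

Net feedback parameter λ = (−3.3) + (+1.31) + (+0.185) + (-0.278) + (+0.18) = -1.903 W/m²/K.
ΔT = −F/λ = −13.7/(-1.903) = 7.2 °C.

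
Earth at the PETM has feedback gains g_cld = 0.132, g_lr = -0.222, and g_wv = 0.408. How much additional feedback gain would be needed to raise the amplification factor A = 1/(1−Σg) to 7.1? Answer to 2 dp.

0.54

Current total gain = 0.318.
Target gain for A = 7.1: g* = 1 − 1/7.1 = 0.8592.
Additional gain needed = 0.8592 − 0.318 = 0.54.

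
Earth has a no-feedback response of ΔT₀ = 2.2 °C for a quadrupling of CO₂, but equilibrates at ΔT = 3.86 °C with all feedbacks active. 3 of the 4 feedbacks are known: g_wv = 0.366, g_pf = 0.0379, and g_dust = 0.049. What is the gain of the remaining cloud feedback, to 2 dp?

Amplification A = ΔT/ΔT₀ = 3.86/2.2 = 1.755.
Total gain g = 1 − 1/A = 1 − 1/1.755 = 0.4302.
Known gains sum to 0.366 + 0.0379 + 0.049 = 0.4529.
g_cld = 0.4302 − 0.4529 = -0.02.

-0.02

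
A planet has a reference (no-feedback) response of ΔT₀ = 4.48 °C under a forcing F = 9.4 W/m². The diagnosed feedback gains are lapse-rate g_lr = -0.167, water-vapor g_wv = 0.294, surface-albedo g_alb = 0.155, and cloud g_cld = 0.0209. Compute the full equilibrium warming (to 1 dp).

6.4 °C

Total gain g = -0.167 + 0.294 + 0.155 + 0.0209 = 0.3029.
Amplification A = 1/(1 − 0.3029) = 1.435.
ΔT = 4.48 × 1.435 = 6.4 °C.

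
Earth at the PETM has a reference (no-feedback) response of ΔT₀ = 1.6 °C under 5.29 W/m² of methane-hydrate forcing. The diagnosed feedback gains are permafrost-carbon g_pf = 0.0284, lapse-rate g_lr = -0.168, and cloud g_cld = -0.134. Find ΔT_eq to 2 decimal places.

1.26 °C

Total gain g = 0.0284 − 0.168 − 0.134 = -0.2736.
Amplification A = 1/(1 + 0.2736) = 0.7852.
ΔT = 1.6 × 0.7852 = 1.26 °C.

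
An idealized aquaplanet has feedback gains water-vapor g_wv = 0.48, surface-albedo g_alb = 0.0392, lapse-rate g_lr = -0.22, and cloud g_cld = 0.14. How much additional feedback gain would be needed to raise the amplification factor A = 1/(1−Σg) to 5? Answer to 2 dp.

Current total gain = 0.4392.
Target gain for A = 5: g* = 1 − 1/5 = 0.8.
Additional gain needed = 0.8 − 0.4392 = 0.36.

0.36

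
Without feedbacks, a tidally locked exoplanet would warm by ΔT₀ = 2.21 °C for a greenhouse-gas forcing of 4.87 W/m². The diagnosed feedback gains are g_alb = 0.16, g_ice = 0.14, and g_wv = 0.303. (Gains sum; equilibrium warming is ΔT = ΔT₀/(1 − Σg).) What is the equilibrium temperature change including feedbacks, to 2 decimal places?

5.57 °C

Total gain g = 0.16 + 0.14 + 0.303 = 0.603.
Amplification A = 1/(1 − 0.603) = 2.519.
ΔT = 2.21 × 2.519 = 5.57 °C.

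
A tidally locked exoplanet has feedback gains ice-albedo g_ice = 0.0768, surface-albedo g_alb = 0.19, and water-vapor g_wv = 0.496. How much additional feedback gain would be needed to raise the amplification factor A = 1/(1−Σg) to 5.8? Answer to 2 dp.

0.06

Current total gain = 0.7628.
Target gain for A = 5.8: g* = 1 − 1/5.8 = 0.8276.
Additional gain needed = 0.8276 − 0.7628 = 0.06.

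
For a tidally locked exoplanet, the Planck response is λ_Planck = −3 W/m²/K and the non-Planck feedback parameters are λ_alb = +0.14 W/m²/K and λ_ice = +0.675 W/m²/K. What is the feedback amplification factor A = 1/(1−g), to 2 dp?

1.37

Convert to gains: g_alb = 0.14/3 = 0.04667; g_ice = 0.675/3 = 0.225.
Total gain g = 0.27167.
A = 1/(1 − 0.27167) = 1.37.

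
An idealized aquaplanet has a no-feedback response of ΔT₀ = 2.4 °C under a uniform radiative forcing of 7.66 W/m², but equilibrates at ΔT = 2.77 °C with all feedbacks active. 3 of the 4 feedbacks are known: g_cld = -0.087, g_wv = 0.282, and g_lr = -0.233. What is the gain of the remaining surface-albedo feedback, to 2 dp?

Amplification A = ΔT/ΔT₀ = 2.77/2.4 = 1.154.
Total gain g = 1 − 1/A = 1 − 1/1.154 = 0.1334.
Known gains sum to -0.087 + 0.282 − 0.233 = -0.038.
g_alb = 0.1334 + 0.038 = 0.17.

0.17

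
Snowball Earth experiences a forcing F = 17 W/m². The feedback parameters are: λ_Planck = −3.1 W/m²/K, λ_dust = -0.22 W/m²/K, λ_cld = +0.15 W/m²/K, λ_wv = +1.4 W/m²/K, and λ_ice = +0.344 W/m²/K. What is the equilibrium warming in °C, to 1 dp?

11.9 °C

Net feedback parameter λ = (−3.1) + (-0.22) + (+0.15) + (+1.4) + (+0.344) = -1.426 W/m²/K.
ΔT = −F/λ = −17/(-1.426) = 11.9 °C.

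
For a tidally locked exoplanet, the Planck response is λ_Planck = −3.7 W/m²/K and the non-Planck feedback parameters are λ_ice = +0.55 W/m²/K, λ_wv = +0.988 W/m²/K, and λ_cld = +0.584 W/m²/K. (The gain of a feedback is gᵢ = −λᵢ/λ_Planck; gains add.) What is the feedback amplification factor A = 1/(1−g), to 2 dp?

2.34

Convert to gains: g_ice = 0.55/3.7 = 0.1486; g_wv = 0.988/3.7 = 0.267; g_cld = 0.584/3.7 = 0.1578.
Total gain g = 0.5734.
A = 1/(1 − 0.5734) = 2.34.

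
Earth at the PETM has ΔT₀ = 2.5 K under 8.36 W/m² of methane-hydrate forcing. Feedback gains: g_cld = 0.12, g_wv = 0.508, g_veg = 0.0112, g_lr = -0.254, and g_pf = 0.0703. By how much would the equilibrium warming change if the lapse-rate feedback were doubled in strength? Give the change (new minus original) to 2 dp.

-1.46 K

Original: g = 0.4555, ΔT = 2.5/(1−0.4555) = 4.5914 K.
With doubled lapse-rate: g' = 0.2015, ΔT' = 2.5/(1−0.2015) = 3.1309 K.
Change = 3.1309 − 4.5914 = -1.46 K.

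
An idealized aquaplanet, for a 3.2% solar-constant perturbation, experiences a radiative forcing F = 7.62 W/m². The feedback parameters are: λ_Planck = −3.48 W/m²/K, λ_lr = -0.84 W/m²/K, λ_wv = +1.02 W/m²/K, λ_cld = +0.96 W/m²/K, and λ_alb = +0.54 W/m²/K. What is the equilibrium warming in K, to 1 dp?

4.2 K

Net feedback parameter λ = (−3.48) + (-0.84) + (+1.02) + (+0.96) + (+0.54) = -1.8 W/m²/K.
ΔT = −F/λ = −7.62/(-1.8) = 4.2 K.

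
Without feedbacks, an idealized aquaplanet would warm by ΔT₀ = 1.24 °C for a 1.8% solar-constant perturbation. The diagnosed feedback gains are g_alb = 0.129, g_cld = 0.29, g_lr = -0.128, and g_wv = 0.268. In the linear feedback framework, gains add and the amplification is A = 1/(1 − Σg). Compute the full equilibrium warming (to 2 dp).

Total gain g = 0.129 + 0.29 − 0.128 + 0.268 = 0.559.
Amplification A = 1/(1 − 0.559) = 2.268.
ΔT = 1.24 × 2.268 = 2.81 °C.

2.81 °C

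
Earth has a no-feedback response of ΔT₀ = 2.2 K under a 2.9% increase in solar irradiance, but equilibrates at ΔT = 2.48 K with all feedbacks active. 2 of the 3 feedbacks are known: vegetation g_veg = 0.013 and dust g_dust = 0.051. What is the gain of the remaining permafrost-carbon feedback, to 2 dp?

0.05

Amplification A = ΔT/ΔT₀ = 2.48/2.2 = 1.127.
Total gain g = 1 − 1/A = 1 − 1/1.127 = 0.1127.
Known gains sum to 0.013 + 0.051 = 0.064.
g_pf = 0.1127 − 0.064 = 0.05.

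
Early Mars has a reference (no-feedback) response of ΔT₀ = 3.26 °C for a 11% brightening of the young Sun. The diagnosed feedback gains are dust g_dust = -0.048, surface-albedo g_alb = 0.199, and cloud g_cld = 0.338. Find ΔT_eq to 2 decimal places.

6.38 °C

Total gain g = -0.048 + 0.199 + 0.338 = 0.489.
Amplification A = 1/(1 − 0.489) = 1.957.
ΔT = 3.26 × 1.957 = 6.38 °C.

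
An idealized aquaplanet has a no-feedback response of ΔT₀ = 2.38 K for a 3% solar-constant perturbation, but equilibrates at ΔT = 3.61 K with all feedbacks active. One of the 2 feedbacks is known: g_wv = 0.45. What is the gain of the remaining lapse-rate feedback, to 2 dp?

Amplification A = ΔT/ΔT₀ = 3.61/2.38 = 1.517.
Total gain g = 1 − 1/A = 1 − 1/1.517 = 0.3408.
The known gain is 0.45.
g_lr = 0.3408 − 0.45 = -0.11.

-0.11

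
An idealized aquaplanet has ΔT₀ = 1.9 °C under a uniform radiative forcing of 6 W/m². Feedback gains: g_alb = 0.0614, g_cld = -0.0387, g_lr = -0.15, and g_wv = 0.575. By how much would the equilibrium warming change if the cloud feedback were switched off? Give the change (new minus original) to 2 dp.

0.26 °C

Original: g = 0.4477, ΔT = 1.9/(1−0.4477) = 3.4402 °C.
Without cloud: g' = 0.4864, ΔT' = 1.9/(1−0.4864) = 3.6994 °C.
Change = 3.6994 − 3.4402 = 0.26 °C.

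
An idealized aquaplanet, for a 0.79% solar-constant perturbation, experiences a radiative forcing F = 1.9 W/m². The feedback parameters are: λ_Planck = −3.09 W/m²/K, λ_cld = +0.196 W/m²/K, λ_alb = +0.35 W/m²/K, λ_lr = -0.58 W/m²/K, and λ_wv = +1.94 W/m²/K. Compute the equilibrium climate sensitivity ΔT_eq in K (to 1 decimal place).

Net feedback parameter λ = (−3.09) + (+0.196) + (+0.35) + (-0.58) + (+1.94) = -1.184 W/m²/K.
ΔT = −F/λ = −1.9/(-1.184) = 1.6 K.

1.6 K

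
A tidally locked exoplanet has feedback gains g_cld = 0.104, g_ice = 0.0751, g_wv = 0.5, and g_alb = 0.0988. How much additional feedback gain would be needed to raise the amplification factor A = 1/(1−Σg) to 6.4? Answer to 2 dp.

0.07

Current total gain = 0.7779.
Target gain for A = 6.4: g* = 1 − 1/6.4 = 0.8438.
Additional gain needed = 0.8438 − 0.7779 = 0.07.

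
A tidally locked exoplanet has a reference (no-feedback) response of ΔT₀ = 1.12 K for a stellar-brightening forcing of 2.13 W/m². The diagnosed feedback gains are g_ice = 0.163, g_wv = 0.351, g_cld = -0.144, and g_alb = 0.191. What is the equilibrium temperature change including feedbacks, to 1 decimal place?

Total gain g = 0.163 + 0.351 − 0.144 + 0.191 = 0.561.
Amplification A = 1/(1 − 0.561) = 2.278.
ΔT = 1.12 × 2.278 = 2.6 K.

2.6 K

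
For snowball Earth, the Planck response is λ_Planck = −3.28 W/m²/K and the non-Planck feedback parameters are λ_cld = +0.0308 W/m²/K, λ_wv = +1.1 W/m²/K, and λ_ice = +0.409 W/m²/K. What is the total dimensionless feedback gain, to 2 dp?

Convert to gains: g_cld = 0.0308/3.28 = 0.00939; g_wv = 1.1/3.28 = 0.3354; g_ice = 0.409/3.28 = 0.1247.
Total gain g = 0.46949.

0.47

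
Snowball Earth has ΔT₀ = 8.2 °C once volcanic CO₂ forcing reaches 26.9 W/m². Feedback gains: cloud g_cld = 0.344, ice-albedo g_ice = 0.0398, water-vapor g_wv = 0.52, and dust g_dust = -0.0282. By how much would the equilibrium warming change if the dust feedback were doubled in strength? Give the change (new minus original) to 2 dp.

Original: g = 0.8756, ΔT = 8.2/(1−0.8756) = 65.9164 °C.
With doubled dust: g' = 0.8474, ΔT' = 8.2/(1−0.8474) = 53.7353 °C.
Change = 53.7353 − 65.9164 = -12.18 °C.

-12.18 °C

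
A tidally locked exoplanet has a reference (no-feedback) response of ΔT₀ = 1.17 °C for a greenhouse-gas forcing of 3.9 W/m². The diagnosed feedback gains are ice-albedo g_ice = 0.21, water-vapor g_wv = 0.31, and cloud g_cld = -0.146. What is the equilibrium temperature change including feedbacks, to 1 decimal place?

1.9 °C

Total gain g = 0.21 + 0.31 − 0.146 = 0.374.
Amplification A = 1/(1 − 0.374) = 1.597.
ΔT = 1.17 × 1.597 = 1.9 °C.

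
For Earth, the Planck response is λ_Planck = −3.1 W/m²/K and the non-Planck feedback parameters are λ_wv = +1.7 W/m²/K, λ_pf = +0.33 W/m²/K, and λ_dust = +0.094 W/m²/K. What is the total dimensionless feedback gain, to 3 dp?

0.685

Convert to gains: g_wv = 1.7/3.1 = 0.5484; g_pf = 0.33/3.1 = 0.1065; g_dust = 0.094/3.1 = 0.03032.
Total gain g = 0.68522.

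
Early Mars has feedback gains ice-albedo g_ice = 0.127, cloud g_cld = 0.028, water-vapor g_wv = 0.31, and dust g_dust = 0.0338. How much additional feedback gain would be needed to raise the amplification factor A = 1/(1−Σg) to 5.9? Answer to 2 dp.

Current total gain = 0.4988.
Target gain for A = 5.9: g* = 1 − 1/5.9 = 0.8305.
Additional gain needed = 0.8305 − 0.4988 = 0.33.

0.33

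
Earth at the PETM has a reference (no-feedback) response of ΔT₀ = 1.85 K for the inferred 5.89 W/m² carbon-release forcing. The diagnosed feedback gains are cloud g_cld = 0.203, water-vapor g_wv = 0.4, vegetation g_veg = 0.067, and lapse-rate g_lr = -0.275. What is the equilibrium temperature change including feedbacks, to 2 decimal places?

Total gain g = 0.203 + 0.4 + 0.067 − 0.275 = 0.395.
Amplification A = 1/(1 − 0.395) = 1.653.
ΔT = 1.85 × 1.653 = 3.06 K.

3.06 K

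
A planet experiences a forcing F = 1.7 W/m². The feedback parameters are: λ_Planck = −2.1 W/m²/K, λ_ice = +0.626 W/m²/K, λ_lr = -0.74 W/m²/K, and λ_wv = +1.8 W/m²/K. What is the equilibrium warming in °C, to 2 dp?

Net feedback parameter λ = (−2.1) + (+0.626) + (-0.74) + (+1.8) = -0.414 W/m²/K.
ΔT = −F/λ = −1.7/(-0.414) = 4.11 °C.

4.11 °C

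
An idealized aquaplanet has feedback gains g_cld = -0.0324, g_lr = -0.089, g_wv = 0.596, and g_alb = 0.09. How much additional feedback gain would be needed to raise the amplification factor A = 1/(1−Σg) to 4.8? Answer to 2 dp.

0.23

Current total gain = 0.5646.
Target gain for A = 4.8: g* = 1 − 1/4.8 = 0.7917.
Additional gain needed = 0.7917 − 0.5646 = 0.23.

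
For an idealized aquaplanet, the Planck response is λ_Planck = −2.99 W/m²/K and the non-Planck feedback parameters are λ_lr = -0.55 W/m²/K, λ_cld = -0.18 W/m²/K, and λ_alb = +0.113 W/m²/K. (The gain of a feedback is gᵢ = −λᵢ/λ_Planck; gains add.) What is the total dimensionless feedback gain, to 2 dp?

Convert to gains: g_lr = -0.55/2.99 = -0.1839; g_cld = -0.18/2.99 = -0.0602; g_alb = 0.113/2.99 = 0.03779.
Total gain g = -0.20631.

-0.21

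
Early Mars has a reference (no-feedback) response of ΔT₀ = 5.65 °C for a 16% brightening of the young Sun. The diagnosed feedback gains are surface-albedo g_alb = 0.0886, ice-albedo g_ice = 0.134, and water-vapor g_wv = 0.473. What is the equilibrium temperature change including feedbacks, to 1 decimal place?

18.6 °C

Total gain g = 0.0886 + 0.134 + 0.473 = 0.6956.
Amplification A = 1/(1 − 0.6956) = 3.285.
ΔT = 5.65 × 3.285 = 18.6 °C.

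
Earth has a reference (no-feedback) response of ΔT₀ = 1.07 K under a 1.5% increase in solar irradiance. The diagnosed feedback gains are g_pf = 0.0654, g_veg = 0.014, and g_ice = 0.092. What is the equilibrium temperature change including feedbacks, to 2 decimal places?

Total gain g = 0.0654 + 0.014 + 0.092 = 0.1714.
Amplification A = 1/(1 − 0.1714) = 1.207.
ΔT = 1.07 × 1.207 = 1.29 K.

1.29 K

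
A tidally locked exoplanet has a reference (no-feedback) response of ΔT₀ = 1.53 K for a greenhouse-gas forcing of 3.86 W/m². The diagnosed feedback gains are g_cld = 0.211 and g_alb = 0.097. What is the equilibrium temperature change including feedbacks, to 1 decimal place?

Total gain g = 0.211 + 0.097 = 0.308.
Amplification A = 1/(1 − 0.308) = 1.445.
ΔT = 1.53 × 1.445 = 2.2 K.

2.2 K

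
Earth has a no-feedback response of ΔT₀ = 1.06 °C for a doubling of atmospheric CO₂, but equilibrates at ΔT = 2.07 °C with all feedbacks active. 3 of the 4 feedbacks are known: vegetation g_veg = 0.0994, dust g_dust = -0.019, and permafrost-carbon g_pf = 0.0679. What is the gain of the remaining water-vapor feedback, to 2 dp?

Amplification A = ΔT/ΔT₀ = 2.07/1.06 = 1.953.
Total gain g = 1 − 1/A = 1 − 1/1.953 = 0.488.
Known gains sum to 0.0994 − 0.019 + 0.0679 = 0.1483.
g_wv = 0.488 − 0.1483 = 0.34.

0.34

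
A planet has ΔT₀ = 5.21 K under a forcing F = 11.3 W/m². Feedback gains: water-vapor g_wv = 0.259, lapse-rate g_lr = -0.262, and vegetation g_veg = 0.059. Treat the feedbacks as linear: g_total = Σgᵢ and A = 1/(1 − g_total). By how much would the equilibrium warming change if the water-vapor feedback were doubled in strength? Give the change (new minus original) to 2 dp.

Original: g = 0.056, ΔT = 5.21/(1−0.056) = 5.5191 K.
With doubled water-vapor: g' = 0.315, ΔT' = 5.21/(1−0.315) = 7.6058 K.
Change = 7.6058 − 5.5191 = 2.09 K.

2.09 K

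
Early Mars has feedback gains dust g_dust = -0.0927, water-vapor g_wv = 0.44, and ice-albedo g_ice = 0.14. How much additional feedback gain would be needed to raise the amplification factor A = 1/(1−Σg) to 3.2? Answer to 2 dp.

0.20

Current total gain = 0.4873.
Target gain for A = 3.2: g* = 1 − 1/3.2 = 0.6875.
Additional gain needed = 0.6875 − 0.4873 = 0.20.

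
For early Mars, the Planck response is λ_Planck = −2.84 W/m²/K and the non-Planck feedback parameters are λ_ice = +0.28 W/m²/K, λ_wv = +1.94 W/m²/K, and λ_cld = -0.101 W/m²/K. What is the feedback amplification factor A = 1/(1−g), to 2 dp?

Convert to gains: g_ice = 0.28/2.84 = 0.09859; g_wv = 1.94/2.84 = 0.6831; g_cld = -0.101/2.84 = -0.03556.
Total gain g = 0.74613.
A = 1/(1 − 0.74613) = 3.94.

3.94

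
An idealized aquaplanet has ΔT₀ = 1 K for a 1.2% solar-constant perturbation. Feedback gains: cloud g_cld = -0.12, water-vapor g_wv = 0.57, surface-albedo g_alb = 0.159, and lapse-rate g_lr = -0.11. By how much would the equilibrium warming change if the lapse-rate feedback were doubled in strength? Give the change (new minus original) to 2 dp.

-0.36 K

Original: g = 0.499, ΔT = 1/(1−0.499) = 1.9960 K.
With doubled lapse-rate: g' = 0.389, ΔT' = 1/(1−0.389) = 1.6367 K.
Change = 1.6367 − 1.9960 = -0.36 K.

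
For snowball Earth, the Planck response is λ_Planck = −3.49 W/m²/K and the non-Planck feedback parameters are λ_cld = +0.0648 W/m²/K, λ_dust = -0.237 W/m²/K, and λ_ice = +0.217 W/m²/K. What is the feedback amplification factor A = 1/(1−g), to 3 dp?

1.013

Convert to gains: g_cld = 0.0648/3.49 = 0.01857; g_dust = -0.237/3.49 = -0.06791; g_ice = 0.217/3.49 = 0.06218.
Total gain g = 0.01284.
A = 1/(1 − 0.01284) = 1.013.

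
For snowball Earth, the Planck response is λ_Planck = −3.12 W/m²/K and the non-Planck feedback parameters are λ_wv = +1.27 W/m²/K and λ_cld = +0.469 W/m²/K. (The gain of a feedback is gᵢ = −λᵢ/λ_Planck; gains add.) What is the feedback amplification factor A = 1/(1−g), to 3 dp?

Convert to gains: g_wv = 1.27/3.12 = 0.4071; g_cld = 0.469/3.12 = 0.1503.
Total gain g = 0.5574.
A = 1/(1 − 0.5574) = 2.259.

2.259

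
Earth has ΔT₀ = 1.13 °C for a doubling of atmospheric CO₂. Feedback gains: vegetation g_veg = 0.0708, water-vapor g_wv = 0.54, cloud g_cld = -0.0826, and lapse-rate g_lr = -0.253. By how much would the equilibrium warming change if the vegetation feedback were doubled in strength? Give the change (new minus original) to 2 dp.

Original: g = 0.2752, ΔT = 1.13/(1−0.2752) = 1.5591 °C.
With doubled vegetation: g' = 0.346, ΔT' = 1.13/(1−0.346) = 1.7278 °C.
Change = 1.7278 − 1.5591 = 0.17 °C.

0.17 °C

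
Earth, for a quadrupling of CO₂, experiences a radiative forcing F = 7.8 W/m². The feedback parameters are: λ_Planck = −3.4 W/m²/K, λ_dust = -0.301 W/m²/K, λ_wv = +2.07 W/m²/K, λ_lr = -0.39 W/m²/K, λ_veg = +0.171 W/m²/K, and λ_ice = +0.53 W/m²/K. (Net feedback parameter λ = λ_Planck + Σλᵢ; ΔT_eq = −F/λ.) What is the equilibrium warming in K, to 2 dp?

Net feedback parameter λ = (−3.4) + (-0.301) + (+2.07) + (-0.39) + (+0.171) + (+0.53) = -1.32 W/m²/K.
ΔT = −F/λ = −7.8/(-1.32) = 5.91 K.

5.91 K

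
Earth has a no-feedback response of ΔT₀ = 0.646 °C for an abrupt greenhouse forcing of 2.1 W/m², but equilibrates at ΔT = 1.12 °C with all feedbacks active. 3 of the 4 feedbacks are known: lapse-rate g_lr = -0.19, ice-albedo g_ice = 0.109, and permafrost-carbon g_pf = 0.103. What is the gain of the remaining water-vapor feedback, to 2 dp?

0.40

Amplification A = ΔT/ΔT₀ = 1.12/0.646 = 1.734.
Total gain g = 1 − 1/A = 1 − 1/1.734 = 0.4233.
Known gains sum to -0.19 + 0.109 + 0.103 = 0.022.
g_wv = 0.4233 − 0.022 = 0.40.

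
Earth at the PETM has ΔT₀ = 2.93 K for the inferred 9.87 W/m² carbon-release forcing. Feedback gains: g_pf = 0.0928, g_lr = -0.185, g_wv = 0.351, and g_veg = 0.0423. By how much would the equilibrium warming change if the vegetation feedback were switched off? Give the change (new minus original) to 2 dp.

-0.24 K

Original: g = 0.3011, ΔT = 2.93/(1−0.3011) = 4.1923 K.
Without vegetation: g' = 0.2588, ΔT' = 2.93/(1−0.2588) = 3.9530 K.
Change = 3.9530 − 4.1923 = -0.24 K.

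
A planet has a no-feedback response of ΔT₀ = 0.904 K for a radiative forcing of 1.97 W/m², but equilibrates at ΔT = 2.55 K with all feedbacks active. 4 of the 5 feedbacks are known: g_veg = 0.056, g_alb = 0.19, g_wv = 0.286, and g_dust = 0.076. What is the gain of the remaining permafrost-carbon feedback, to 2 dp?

0.04

Amplification A = ΔT/ΔT₀ = 2.55/0.904 = 2.821.
Total gain g = 1 − 1/A = 1 − 1/2.821 = 0.6455.
Known gains sum to 0.056 + 0.19 + 0.286 + 0.076 = 0.608.
g_pf = 0.6455 − 0.608 = 0.04.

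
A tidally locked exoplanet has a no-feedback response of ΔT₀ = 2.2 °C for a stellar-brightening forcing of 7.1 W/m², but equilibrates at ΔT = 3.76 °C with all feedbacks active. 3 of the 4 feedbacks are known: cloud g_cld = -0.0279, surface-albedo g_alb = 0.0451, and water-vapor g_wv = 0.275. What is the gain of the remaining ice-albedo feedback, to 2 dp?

Amplification A = ΔT/ΔT₀ = 3.76/2.2 = 1.709.
Total gain g = 1 − 1/A = 1 − 1/1.709 = 0.4149.
Known gains sum to -0.0279 + 0.0451 + 0.275 = 0.2922.
g_ice = 0.4149 − 0.2922 = 0.12.

0.12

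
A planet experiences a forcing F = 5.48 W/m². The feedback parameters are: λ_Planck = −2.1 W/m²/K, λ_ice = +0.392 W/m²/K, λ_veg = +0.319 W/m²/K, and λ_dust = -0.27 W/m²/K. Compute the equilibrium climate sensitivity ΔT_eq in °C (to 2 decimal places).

Net feedback parameter λ = (−2.1) + (+0.392) + (+0.319) + (-0.27) = -1.659 W/m²/K.
ΔT = −F/λ = −5.48/(-1.659) = 3.30 °C.

3.30 °C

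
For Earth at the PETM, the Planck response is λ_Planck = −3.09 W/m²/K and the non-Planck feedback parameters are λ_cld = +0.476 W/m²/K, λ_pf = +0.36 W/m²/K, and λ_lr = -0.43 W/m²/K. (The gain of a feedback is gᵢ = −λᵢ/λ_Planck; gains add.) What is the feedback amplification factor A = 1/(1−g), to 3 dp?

1.151

Convert to gains: g_cld = 0.476/3.09 = 0.154; g_pf = 0.36/3.09 = 0.1165; g_lr = -0.43/3.09 = -0.1392.
Total gain g = 0.1313.
A = 1/(1 − 0.1313) = 1.151.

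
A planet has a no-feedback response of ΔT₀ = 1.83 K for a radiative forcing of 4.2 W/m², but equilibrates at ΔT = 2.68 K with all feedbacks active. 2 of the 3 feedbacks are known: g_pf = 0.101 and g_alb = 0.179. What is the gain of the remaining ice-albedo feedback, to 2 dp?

0.04

Amplification A = ΔT/ΔT₀ = 2.68/1.83 = 1.464.
Total gain g = 1 − 1/A = 1 − 1/1.464 = 0.3169.
Known gains sum to 0.101 + 0.179 = 0.28.
g_ice = 0.3169 − 0.28 = 0.04.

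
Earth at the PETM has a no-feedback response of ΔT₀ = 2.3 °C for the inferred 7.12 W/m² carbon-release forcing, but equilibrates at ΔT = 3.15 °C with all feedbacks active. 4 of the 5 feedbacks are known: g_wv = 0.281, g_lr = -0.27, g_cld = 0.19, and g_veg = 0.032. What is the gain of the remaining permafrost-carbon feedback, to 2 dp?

Amplification A = ΔT/ΔT₀ = 3.15/2.3 = 1.37.
Total gain g = 1 − 1/A = 1 − 1/1.37 = 0.2701.
Known gains sum to 0.281 − 0.27 + 0.19 + 0.032 = 0.233.
g_pf = 0.2701 − 0.233 = 0.04.

0.04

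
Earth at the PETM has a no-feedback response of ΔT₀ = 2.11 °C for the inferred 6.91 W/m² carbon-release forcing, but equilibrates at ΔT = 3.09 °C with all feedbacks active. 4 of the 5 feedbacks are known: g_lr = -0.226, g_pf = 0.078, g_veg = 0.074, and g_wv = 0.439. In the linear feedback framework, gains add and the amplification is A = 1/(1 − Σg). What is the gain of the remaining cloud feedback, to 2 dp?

Amplification A = ΔT/ΔT₀ = 3.09/2.11 = 1.464.
Total gain g = 1 − 1/A = 1 − 1/1.464 = 0.3169.
Known gains sum to -0.226 + 0.078 + 0.074 + 0.439 = 0.365.
g_cld = 0.3169 − 0.365 = -0.05.

-0.05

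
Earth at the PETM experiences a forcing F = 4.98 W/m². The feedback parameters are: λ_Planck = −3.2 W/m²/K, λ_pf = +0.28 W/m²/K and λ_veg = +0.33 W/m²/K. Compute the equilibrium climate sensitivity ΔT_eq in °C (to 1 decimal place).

Net feedback parameter λ = (−3.2) + (+0.28) + (+0.33) = -2.59 W/m²/K.
ΔT = −F/λ = −4.98/(-2.59) = 1.9 °C.

1.9 °C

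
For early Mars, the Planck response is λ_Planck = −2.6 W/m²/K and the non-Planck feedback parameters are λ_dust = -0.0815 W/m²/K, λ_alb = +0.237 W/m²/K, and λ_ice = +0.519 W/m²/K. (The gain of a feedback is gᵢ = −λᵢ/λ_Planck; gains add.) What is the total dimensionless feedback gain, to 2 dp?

0.26

Convert to gains: g_dust = -0.0815/2.6 = -0.03135; g_alb = 0.237/2.6 = 0.09115; g_ice = 0.519/2.6 = 0.1996.
Total gain g = 0.2594.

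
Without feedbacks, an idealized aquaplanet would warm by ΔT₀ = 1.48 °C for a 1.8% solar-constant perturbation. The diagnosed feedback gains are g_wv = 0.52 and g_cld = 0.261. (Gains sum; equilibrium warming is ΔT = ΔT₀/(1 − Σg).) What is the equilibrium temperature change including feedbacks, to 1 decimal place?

6.8 °C

Total gain g = 0.52 + 0.261 = 0.781.
Amplification A = 1/(1 − 0.781) = 4.566.
ΔT = 1.48 × 4.566 = 6.8 °C.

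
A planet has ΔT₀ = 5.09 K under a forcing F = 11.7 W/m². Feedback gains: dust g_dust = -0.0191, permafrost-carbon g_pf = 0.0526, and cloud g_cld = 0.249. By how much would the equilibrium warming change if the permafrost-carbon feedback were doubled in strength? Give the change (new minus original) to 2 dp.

Original: g = 0.2825, ΔT = 5.09/(1−0.2825) = 7.0941 K.
With doubled permafrost-carbon: g' = 0.3351, ΔT' = 5.09/(1−0.3351) = 7.6553 K.
Change = 7.6553 − 7.0941 = 0.56 K.

0.56 K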